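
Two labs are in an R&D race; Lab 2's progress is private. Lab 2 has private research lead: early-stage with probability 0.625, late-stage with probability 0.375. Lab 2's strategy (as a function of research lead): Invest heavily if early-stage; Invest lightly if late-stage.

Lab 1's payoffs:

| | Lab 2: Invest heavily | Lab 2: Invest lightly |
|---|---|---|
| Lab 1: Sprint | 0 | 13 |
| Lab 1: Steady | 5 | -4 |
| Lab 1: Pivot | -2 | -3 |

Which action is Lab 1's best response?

E[Sprint] = 0.625·(0) + 0.375·(13) = 4.875
E[Steady] = 0.625·(5) + 0.375·(-4) = 1.625
E[Pivot] = 0.625·(-2) + 0.375·(-3) = -2.375
Best response: Sprint (4.875 is the largest).

Sprint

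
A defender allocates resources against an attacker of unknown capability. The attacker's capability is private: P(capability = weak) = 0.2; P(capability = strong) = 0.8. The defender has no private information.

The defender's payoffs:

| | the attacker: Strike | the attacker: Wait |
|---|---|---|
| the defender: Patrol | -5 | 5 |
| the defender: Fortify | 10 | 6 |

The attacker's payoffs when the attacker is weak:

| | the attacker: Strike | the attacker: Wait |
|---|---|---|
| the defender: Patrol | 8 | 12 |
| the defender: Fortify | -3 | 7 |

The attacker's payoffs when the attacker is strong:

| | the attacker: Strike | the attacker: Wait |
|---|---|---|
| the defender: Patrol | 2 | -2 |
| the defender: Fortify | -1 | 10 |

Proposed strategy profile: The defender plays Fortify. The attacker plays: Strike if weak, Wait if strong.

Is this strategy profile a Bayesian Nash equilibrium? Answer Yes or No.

No

The defender plays Fortify: E[Fortify] = 0.2·(10) + 0.8·(6) = 6.8; E[Patrol] = 3. Best-responding. ✓
The attacker (capability weak), facing Fortify: Strike gives -3, Wait gives 7. Proposed Strike is not best — profitable deviation exists. ✗
The attacker (capability strong), facing Fortify: Strike gives -1, Wait gives 10. Proposed Wait is best. ✓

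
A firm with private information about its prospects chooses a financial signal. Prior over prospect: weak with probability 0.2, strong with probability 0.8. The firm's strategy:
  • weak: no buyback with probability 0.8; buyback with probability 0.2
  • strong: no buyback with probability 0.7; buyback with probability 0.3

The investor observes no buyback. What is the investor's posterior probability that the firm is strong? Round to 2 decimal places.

0.78

P(no buyback) = 0.2·0.8 + 0.8·0.7 = 0.72
P(strong | no buyback) = (0.8·0.7) / 0.72 = 0.56 / 0.72 = 0.777778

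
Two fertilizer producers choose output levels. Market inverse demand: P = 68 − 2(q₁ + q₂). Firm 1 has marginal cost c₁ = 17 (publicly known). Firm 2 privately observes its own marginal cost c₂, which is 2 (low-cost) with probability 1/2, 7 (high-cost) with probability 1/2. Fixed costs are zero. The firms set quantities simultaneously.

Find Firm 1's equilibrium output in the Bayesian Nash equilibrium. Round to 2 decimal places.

6.42

Firm 2 with cost c maximizes (68 − 2(q₁+q₂) − c)·q₂, giving q₂(c) = (68 − c − 2q₁)/4.
E[c₂] = 1/2·2 + 1/2·7 = 4.5
Firm 1's FOC against E[q₂] yields q₁ = (68 − 2·17 + E[c₂])/6 = (68 − 34 + 4.5)/6 = 6.41667.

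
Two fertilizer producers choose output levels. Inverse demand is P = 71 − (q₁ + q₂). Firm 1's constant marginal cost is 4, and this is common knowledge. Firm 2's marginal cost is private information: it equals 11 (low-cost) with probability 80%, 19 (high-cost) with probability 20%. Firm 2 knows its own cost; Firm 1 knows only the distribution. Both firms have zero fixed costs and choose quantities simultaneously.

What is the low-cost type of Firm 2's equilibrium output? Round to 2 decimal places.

Type-c best response for Firm 2: q₂(c) = (71 − c)/2 − q₁/2.
Firm 1 maximizes expected profit; its first-order condition is 71 − 2q₁ − E[q₂] − 4 = 0.
Substituting E[q₂] and solving: E[c₂] = 12.6, so q₁ = (71 − 2·4 + 12.6)/3 = 25.2.
q₂(low-cost) = (71 − 11 − 25.2)/2 = 17.4.

17.40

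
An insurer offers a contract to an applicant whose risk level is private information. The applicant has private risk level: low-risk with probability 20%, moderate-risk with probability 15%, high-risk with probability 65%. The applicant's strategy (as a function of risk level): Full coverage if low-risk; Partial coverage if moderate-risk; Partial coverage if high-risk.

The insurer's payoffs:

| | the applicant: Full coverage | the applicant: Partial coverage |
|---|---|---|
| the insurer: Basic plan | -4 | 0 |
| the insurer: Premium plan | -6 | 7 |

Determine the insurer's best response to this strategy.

Premium plan

E[Basic plan] = 0.2·(-4) + 0.15·(0) + 0.65·(0) = -0.8
E[Premium plan] = 0.2·(-6) + 0.15·(7) + 0.65·(7) = 4.4
Best response: Premium plan (4.4 is the largest).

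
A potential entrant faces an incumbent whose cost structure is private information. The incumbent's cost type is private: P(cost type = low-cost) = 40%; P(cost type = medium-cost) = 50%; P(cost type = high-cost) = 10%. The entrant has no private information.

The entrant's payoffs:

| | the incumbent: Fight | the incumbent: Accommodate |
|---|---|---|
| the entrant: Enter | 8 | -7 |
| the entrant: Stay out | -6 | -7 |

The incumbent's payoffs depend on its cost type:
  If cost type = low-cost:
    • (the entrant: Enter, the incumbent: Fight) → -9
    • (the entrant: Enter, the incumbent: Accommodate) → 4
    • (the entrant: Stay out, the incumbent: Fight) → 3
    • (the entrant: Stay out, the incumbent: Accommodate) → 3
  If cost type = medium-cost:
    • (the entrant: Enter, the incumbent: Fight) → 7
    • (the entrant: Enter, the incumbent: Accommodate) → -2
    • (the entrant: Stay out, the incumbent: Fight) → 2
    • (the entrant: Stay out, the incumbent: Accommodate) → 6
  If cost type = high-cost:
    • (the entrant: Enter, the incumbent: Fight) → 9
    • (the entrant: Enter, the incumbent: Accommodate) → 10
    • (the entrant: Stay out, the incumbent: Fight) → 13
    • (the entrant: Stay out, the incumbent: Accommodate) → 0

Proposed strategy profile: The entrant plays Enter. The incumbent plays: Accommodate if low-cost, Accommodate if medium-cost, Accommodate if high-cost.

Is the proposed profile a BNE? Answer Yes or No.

No

The entrant plays Enter: E[Enter] = 0.4·(-7) + 0.5·(-7) + 0.1·(-7) = -7; E[Stay out] = -7. Best-responding. ✓
The incumbent (cost type low-cost), facing Enter: Fight gives -9, Accommodate gives 4. Proposed Accommodate is best. ✓
The incumbent (cost type medium-cost), facing Enter: Fight gives 7, Accommodate gives -2. Proposed Accommodate is not best — profitable deviation exists. ✗
The incumbent (cost type high-cost), facing Enter: Fight gives 9, Accommodate gives 10. Proposed Accommodate is best. ✓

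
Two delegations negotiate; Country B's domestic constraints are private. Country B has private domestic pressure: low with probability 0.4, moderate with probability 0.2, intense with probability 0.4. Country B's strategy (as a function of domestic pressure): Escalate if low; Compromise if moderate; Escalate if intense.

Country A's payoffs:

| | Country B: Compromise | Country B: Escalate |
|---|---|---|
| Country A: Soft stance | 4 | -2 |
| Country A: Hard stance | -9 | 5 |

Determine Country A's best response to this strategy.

Hard stance

E[Soft stance] = 0.4·(-2) + 0.2·(4) + 0.4·(-2) = -0.8
E[Hard stance] = 0.4·(5) + 0.2·(-9) + 0.4·(5) = 2.2
Best response: Hard stance (2.2 is the largest).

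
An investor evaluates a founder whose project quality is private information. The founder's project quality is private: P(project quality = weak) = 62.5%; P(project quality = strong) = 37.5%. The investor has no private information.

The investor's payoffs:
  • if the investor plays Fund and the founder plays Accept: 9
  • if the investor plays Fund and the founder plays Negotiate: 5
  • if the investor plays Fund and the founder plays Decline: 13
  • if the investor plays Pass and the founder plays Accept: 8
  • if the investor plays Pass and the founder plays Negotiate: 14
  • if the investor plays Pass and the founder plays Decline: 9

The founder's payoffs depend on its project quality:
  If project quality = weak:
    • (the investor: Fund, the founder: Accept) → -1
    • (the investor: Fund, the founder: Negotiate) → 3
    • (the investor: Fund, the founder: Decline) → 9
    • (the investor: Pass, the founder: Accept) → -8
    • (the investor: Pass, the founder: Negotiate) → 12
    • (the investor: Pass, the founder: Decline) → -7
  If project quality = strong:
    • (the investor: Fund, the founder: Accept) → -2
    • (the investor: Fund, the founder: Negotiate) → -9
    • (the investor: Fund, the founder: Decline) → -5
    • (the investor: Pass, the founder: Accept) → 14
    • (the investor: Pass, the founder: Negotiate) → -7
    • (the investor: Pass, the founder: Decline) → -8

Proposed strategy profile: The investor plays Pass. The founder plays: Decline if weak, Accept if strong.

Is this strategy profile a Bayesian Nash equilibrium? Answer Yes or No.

The investor plays Pass: E[Pass] = 0.625·(9) + 0.375·(8) = 8.625; E[Fund] = 11.5. Not best-responding. ✗
The founder (project quality weak), facing Pass: Accept gives -8, Negotiate gives 12, Decline gives -7. Proposed Decline is not best — profitable deviation exists. ✗
The founder (project quality strong), facing Pass: Accept gives 14, Negotiate gives -7, Decline gives -8. Proposed Accept is best. ✓

No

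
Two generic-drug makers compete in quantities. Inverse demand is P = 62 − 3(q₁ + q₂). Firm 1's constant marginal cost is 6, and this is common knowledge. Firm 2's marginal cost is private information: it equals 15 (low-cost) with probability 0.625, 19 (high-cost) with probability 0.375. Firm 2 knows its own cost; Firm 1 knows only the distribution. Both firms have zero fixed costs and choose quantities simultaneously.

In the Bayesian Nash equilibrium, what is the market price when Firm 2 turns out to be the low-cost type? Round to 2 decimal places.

Type-c best response for Firm 2: q₂(c) = (62 − c)/6 − q₁/2.
Firm 1 maximizes expected profit; its first-order condition is 62 − 6q₁ − 3E[q₂] − 6 = 0.
Substituting E[q₂] and solving: E[c₂] = 16.5, so q₁ = (62 − 2·6 + 16.5)/9 = 7.38889.
q₂(low-cost) = 4.13889, so P = 62 − 3·(7.38889 + 4.13889) = 27.4167.

27.42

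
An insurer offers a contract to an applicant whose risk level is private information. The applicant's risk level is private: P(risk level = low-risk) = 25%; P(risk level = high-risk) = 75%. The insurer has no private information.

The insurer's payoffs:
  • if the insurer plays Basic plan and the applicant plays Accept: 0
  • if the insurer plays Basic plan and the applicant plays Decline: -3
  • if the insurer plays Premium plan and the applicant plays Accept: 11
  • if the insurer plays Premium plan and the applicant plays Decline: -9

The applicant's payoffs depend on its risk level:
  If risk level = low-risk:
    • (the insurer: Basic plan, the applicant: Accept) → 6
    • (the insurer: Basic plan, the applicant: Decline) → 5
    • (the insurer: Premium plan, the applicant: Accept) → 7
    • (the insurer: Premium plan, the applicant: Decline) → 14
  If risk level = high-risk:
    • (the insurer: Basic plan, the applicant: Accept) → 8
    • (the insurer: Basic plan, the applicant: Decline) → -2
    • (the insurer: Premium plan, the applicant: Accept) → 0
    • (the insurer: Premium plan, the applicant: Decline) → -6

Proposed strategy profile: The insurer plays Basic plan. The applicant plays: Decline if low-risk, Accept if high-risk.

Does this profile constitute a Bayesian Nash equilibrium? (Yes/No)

No

A profile is a BNE iff every type of every player is best-responding given beliefs about the other side.
The insurer plays Basic plan: E[Basic plan] = 0.25·(-3) + 0.75·(0) = -0.75; E[Premium plan] = 6. Not best-responding. ✗
The applicant (risk level low-risk), facing Basic plan: Accept gives 6, Decline gives 5. Proposed Decline is not best — profitable deviation exists. ✗
The applicant (risk level high-risk), facing Basic plan: Accept gives 8, Decline gives -2. Proposed Accept is best. ✓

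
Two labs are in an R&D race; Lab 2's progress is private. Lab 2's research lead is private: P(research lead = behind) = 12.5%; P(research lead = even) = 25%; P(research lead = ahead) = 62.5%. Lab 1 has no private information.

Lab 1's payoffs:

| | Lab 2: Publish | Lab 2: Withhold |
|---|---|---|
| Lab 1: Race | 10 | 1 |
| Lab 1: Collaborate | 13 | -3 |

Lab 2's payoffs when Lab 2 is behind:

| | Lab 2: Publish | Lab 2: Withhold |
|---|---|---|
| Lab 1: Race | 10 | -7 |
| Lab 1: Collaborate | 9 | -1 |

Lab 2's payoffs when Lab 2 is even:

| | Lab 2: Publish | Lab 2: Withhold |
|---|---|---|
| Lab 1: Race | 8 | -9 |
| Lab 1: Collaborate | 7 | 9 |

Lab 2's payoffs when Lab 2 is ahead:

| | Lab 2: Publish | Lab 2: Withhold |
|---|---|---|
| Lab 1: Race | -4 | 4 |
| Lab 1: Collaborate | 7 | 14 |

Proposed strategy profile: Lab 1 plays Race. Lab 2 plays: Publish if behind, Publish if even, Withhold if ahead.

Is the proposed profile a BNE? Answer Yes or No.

Yes

Lab 1 plays Race: E[Race] = 0.125·(10) + 0.25·(10) + 0.625·(1) = 4.375; E[Collaborate] = 3. Best-responding. ✓
Lab 2 (research lead behind), facing Race: Publish gives 10, Withhold gives -7. Proposed Publish is best. ✓
Lab 2 (research lead even), facing Race: Publish gives 8, Withhold gives -9. Proposed Publish is best. ✓
Lab 2 (research lead ahead), facing Race: Publish gives -4, Withhold gives 4. Proposed Withhold is best. ✓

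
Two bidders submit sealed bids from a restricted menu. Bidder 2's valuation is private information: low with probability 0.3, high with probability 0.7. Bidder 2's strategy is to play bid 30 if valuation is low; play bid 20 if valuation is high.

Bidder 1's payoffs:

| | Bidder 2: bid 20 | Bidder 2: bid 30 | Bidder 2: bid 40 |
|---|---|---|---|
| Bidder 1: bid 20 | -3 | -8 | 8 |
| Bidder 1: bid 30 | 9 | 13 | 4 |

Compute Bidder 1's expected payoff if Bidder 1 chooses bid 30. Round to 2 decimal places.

Take the expectation over Bidder 2's valuation, weighting each type's action by its prior probability.
E[bid 30] = 0.3·13 + 0.7·9 = 3.9 + 6.3 = 10.2

10.20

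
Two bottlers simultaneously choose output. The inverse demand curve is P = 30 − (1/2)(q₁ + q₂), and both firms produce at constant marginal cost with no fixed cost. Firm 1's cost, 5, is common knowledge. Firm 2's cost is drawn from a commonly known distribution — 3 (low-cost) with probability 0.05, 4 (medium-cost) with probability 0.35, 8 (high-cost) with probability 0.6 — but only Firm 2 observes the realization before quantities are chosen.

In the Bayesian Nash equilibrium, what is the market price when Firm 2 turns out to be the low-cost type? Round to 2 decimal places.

Type-c best response for Firm 2: q₂(c) = (30 − c) − q₁/2.
Firm 1 maximizes expected profit; its first-order condition is 30 − q₁ − (1/2)E[q₂] − 5 = 0.
Substituting E[q₂] and solving: E[c₂] = 6.35, so q₁ = (30 − 2·5 + 6.35)/(3/2) = 17.5667.
q₂(low-cost) = 18.2167, so P = 30 − (1/2)·(17.5667 + 18.2167) = 12.1083.

12.11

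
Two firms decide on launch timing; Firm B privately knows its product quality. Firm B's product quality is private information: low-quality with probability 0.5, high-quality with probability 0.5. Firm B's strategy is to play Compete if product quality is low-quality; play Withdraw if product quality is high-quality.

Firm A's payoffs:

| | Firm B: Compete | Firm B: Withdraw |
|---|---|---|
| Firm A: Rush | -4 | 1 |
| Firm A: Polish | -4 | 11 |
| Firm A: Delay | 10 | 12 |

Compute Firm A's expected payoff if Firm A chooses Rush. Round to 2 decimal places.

-1.50

E[Rush] = 0.5·(-4) + 0.5·1 = (-2) + 0.5 = -1.5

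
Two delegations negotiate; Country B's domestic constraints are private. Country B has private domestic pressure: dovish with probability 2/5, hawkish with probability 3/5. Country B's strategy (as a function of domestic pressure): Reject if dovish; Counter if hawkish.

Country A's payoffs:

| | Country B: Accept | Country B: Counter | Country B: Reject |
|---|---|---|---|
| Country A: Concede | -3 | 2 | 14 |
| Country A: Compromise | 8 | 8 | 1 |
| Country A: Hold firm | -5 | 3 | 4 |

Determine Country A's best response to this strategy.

Compute Country A's expected payoff for each action, taking the expectation over Country B's type.
E[Concede] = 2/5·(14) + 3/5·(2) = 34/5
E[Compromise] = 2/5·(1) + 3/5·(8) = 26/5
E[Hold firm] = 2/5·(4) + 3/5·(3) = 17/5
Best response: Concede (34/5 is the largest).

Concede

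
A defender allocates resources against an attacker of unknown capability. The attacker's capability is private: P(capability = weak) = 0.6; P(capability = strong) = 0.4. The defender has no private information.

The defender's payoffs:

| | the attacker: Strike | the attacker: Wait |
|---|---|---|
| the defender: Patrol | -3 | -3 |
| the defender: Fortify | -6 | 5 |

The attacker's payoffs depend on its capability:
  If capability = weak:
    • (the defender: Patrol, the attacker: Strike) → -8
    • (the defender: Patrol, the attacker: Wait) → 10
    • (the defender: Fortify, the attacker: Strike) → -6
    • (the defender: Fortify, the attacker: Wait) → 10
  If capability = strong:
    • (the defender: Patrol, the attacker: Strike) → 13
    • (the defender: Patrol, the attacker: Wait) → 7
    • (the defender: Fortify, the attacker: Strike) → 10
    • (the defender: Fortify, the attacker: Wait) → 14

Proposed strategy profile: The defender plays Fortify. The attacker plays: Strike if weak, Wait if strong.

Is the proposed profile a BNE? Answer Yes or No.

No

The defender plays Fortify: E[Fortify] = 0.6·(-6) + 0.4·(5) = -1.6; E[Patrol] = -3. Best-responding. ✓
The attacker (capability weak), facing Fortify: Strike gives -6, Wait gives 10. Proposed Strike is not best — profitable deviation exists. ✗
The attacker (capability strong), facing Fortify: Strike gives 10, Wait gives 14. Proposed Wait is best. ✓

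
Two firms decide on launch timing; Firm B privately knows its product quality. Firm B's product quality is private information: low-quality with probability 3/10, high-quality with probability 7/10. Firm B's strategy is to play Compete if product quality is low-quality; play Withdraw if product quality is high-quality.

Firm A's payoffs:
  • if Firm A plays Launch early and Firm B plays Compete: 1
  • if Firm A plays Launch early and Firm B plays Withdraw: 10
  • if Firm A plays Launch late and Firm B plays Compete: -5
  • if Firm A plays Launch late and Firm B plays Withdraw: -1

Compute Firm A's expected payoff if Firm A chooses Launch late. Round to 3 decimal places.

-2.200

E[Launch late] = 3/10·(-5) + 7/10·(-1) = (-3/2) + (-7/10) = -11/5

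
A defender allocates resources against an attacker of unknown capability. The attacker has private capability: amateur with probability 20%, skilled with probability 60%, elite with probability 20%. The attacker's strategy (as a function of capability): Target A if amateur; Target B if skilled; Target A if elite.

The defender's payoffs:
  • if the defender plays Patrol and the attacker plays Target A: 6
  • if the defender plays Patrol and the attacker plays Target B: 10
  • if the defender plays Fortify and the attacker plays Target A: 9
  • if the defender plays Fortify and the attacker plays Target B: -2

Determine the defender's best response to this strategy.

E[Patrol] = 0.2·(6) + 0.6·(10) + 0.2·(6) = 8.4
E[Fortify] = 0.2·(9) + 0.6·(-2) + 0.2·(9) = 2.4
Best response: Patrol (8.4 is the largest).

Patrol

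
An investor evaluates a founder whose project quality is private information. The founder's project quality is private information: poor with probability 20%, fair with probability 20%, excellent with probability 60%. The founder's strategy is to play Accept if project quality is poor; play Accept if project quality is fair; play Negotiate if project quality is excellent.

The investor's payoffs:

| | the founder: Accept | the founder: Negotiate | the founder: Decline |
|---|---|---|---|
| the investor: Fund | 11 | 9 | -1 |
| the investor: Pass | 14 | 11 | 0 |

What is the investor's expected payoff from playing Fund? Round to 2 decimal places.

E[Fund] = 0.2·11 + 0.2·11 + 0.6·9 = 2.2 + 2.2 + 5.4 = 9.8

9.80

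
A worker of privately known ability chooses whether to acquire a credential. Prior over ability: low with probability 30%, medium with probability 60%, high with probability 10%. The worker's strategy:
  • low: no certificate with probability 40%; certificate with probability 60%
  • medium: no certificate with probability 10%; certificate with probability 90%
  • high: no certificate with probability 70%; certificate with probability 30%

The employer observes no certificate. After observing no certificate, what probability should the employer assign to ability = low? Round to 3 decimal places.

Apply Bayes' rule using the sender's strategy as the likelihood.
P(no certificate) = 0.3·0.4 + 0.6·0.1 + 0.1·0.7 = 0.25
P(low | no certificate) = (0.3·0.4) / 0.25 = 0.12 / 0.25 = 0.48

0.480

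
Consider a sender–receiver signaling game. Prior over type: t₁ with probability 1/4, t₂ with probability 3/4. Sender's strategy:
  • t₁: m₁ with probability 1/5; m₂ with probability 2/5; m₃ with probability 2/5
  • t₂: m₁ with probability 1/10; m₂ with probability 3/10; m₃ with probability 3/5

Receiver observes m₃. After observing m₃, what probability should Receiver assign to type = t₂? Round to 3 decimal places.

0.818

P(m₃) = (1/4)·(2/5) + (3/4)·(3/5) = 11/20
P(t₂ | m₃) = ((3/4)·(3/5)) / (11/20) = (9/20) / (11/20) = 9/11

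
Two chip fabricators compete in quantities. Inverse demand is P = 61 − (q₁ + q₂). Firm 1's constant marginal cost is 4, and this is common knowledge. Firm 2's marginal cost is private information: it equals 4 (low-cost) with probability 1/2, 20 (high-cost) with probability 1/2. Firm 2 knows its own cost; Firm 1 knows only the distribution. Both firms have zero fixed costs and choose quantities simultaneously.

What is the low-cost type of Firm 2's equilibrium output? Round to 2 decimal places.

17.67

Type-c best response for Firm 2: q₂(c) = (61 − c)/2 − q₁/2.
Firm 1 maximizes expected profit; its first-order condition is 61 − 2q₁ − E[q₂] − 4 = 0.
Substituting E[q₂] and solving: E[c₂] = 12, so q₁ = (61 − 2·4 + 12)/3 = 21.6667.
q₂(low-cost) = (61 − 4 − 21.6667)/2 = 17.6667.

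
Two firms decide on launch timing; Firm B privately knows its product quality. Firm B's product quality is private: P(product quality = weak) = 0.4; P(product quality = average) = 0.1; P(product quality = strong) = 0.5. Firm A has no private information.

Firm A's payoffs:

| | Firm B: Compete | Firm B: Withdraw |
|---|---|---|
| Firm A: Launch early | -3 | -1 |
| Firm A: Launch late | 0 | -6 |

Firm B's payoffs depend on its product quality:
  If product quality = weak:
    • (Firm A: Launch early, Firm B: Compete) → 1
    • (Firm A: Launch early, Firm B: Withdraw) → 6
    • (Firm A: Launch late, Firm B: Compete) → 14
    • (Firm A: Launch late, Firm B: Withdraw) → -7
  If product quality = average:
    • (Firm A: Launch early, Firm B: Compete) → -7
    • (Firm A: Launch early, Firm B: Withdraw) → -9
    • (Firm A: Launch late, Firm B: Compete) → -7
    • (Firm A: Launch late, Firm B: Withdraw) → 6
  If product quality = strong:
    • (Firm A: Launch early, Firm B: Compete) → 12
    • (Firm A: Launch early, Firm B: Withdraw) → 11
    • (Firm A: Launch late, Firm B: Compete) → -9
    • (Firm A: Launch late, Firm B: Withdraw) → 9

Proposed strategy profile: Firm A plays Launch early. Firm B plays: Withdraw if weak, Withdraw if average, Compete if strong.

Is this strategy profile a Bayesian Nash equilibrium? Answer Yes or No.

Firm A plays Launch early: E[Launch early] = 0.4·(-1) + 0.1·(-1) + 0.5·(-3) = -2; E[Launch late] = -3. Best-responding. ✓
Firm B (product quality weak), facing Launch early: Compete gives 1, Withdraw gives 6. Proposed Withdraw is best. ✓
Firm B (product quality average), facing Launch early: Compete gives -7, Withdraw gives -9. Proposed Withdraw is not best — profitable deviation exists. ✗
Firm B (product quality strong), facing Launch early: Compete gives 12, Withdraw gives 11. Proposed Compete is best. ✓

No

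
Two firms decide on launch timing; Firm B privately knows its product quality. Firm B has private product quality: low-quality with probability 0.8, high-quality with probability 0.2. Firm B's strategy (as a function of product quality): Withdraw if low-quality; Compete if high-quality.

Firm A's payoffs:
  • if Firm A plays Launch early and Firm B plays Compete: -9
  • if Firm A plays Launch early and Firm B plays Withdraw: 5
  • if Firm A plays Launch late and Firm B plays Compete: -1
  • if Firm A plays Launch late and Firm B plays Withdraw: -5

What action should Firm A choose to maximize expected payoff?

Launch early

Compute Firm A's expected payoff for each action, taking the expectation over Firm B's type.
E[Launch early] = 0.8·(5) + 0.2·(-9) = 2.2
E[Launch late] = 0.8·(-5) + 0.2·(-1) = -4.2
Best response: Launch early (2.2 is the largest).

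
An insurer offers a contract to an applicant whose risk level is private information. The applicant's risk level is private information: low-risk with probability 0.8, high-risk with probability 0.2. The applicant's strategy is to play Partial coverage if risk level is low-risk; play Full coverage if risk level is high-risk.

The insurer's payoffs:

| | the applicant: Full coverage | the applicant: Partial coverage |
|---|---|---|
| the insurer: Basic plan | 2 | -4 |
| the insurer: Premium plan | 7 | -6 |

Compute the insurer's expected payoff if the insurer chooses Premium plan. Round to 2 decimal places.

E[Premium plan] = 0.8·(-6) + 0.2·7 = (-4.8) + 1.4 = -3.4

-3.40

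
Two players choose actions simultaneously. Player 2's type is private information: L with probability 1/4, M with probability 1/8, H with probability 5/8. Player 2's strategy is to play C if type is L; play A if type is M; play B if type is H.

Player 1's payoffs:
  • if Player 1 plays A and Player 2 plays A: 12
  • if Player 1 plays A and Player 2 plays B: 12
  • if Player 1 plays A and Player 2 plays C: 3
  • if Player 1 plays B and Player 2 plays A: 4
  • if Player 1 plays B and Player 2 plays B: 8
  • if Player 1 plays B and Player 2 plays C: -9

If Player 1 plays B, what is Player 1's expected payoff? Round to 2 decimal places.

E[B] = 1/4·(-9) + 1/8·4 + 5/8·8 = (-9/4) + 1/2 + 5 = 13/4

3.25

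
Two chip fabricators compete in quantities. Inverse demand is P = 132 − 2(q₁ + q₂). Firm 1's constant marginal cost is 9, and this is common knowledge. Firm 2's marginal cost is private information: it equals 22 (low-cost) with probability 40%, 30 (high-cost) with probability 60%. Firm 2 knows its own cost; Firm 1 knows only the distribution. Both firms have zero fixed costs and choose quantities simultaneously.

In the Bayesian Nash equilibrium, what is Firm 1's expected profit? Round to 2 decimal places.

1101.37

Type-c best response for Firm 2: q₂(c) = (132 − c)/4 − q₁/2.
Firm 1 maximizes expected profit; its first-order condition is 132 − 4q₁ − 2E[q₂] − 9 = 0.
Substituting E[q₂] and solving: E[c₂] = 26.8, so q₁ = (132 − 2·9 + 26.8)/6 = 23.4667.
E[P] = 132 − 2·(q₁ + E[q₂]) = 55.9333; Firm 1's expected profit = (E[P] − 9)·q₁ = (55.9333 − 9)·23.4667 = 1101.37.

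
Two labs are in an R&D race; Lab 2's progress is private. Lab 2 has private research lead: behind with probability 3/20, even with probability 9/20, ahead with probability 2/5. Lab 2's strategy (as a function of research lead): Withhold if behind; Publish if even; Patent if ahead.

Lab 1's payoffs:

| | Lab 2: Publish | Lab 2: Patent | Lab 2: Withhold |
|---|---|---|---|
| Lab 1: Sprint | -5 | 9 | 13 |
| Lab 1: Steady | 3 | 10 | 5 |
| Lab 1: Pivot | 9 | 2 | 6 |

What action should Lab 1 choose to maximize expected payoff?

E[Sprint] = 3/20·(13) + 9/20·(-5) + 2/5·(9) = 33/10
E[Steady] = 3/20·(5) + 9/20·(3) + 2/5·(10) = 61/10
E[Pivot] = 3/20·(6) + 9/20·(9) + 2/5·(2) = 23/4
Best response: Steady (61/10 is the largest).

Steady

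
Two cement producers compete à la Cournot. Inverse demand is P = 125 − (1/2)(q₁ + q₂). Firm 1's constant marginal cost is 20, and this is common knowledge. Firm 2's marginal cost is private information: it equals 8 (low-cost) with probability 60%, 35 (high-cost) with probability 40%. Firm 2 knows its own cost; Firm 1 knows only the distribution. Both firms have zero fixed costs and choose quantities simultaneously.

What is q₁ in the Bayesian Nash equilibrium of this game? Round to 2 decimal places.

69.20

Firm 2 with cost c maximizes (125 − (1/2)(q₁+q₂) − c)·q₂, giving q₂(c) = (125 − c − (1/2)q₁).
E[c₂] = 0.6·8 + 0.4·35 = 18.8
Firm 1's FOC against E[q₂] yields q₁ = (125 − 2·20 + E[c₂])/(3/2) = (125 − 40 + 18.8)/(3/2) = 69.2.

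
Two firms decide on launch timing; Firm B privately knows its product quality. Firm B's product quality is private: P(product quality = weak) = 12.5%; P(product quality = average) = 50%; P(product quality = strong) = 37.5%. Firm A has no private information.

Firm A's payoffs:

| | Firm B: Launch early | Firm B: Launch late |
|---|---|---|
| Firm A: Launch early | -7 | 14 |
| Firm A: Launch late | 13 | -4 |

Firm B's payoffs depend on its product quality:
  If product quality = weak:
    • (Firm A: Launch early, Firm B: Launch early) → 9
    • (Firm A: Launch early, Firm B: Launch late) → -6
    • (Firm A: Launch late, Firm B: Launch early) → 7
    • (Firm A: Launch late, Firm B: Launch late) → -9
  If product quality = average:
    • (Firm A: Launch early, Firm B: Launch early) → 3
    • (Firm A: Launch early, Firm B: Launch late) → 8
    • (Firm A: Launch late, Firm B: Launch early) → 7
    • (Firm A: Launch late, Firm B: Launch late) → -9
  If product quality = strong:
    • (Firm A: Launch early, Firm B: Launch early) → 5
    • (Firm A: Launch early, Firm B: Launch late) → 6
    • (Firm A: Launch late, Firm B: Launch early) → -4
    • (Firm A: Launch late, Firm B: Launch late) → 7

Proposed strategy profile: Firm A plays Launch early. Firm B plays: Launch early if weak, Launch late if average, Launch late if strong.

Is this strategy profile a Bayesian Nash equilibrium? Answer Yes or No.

Yes

Firm A plays Launch early: E[Launch early] = 0.125·(-7) + 0.5·(14) + 0.375·(14) = 11.375; E[Launch late] = -1.875. Best-responding. ✓
Firm B (product quality weak), facing Launch early: Launch early gives 9, Launch late gives -6. Proposed Launch early is best. ✓
Firm B (product quality average), facing Launch early: Launch early gives 3, Launch late gives 8. Proposed Launch late is best. ✓
Firm B (product quality strong), facing Launch early: Launch early gives 5, Launch late gives 6. Proposed Launch late is best. ✓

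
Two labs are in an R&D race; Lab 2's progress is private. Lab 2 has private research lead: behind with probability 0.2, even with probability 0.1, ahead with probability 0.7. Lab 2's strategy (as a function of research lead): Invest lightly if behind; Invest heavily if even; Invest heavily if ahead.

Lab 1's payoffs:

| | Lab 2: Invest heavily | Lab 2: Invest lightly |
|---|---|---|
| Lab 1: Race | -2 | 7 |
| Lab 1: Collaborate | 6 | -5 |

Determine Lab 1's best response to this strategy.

Collaborate

E[Race] = 0.2·(7) + 0.1·(-2) + 0.7·(-2) = -0.2
E[Collaborate] = 0.2·(-5) + 0.1·(6) + 0.7·(6) = 3.8
Best response: Collaborate (3.8 is the largest).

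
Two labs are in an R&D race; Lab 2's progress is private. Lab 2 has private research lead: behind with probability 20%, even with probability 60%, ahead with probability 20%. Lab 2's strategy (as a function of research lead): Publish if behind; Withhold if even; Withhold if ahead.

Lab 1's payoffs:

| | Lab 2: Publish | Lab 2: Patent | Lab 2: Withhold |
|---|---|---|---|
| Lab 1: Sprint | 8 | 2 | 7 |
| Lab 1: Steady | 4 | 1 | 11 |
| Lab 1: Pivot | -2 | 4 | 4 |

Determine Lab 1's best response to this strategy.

Steady

E[Sprint] = 0.2·(8) + 0.6·(7) + 0.2·(7) = 7.2
E[Steady] = 0.2·(4) + 0.6·(11) + 0.2·(11) = 9.6
E[Pivot] = 0.2·(-2) + 0.6·(4) + 0.2·(4) = 2.8
Best response: Steady (9.6 is the largest).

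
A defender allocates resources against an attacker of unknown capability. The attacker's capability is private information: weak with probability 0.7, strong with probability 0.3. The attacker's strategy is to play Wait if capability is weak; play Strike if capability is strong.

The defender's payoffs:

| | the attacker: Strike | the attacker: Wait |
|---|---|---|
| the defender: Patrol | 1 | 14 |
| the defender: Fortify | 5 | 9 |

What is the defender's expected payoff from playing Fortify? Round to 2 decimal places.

7.80

Take the expectation over the attacker's capability, weighting each type's action by its prior probability.
E[Fortify] = 0.7·9 + 0.3·5 = 6.3 + 1.5 = 7.8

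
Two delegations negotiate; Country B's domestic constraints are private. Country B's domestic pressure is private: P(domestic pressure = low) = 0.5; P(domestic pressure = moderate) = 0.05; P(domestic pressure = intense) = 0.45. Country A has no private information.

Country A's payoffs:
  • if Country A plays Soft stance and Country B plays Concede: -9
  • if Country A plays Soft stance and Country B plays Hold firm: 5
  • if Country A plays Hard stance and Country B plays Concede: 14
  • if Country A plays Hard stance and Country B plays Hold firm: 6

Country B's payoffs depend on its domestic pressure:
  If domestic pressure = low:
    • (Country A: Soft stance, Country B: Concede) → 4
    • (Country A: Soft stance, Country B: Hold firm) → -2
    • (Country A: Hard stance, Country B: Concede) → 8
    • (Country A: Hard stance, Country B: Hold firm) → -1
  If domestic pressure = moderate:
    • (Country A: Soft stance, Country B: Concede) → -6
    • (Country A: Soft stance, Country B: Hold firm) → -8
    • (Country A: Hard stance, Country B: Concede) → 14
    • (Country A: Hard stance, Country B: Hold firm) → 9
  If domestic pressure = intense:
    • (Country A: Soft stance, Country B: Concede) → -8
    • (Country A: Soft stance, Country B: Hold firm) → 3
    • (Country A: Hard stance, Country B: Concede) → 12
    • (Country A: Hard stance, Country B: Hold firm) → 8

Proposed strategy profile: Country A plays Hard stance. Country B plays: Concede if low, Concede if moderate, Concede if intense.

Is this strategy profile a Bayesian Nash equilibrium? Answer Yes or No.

Yes

Country A plays Hard stance: E[Hard stance] = 0.5·(14) + 0.05·(14) + 0.45·(14) = 14; E[Soft stance] = -9. Best-responding. ✓
Country B (domestic pressure low), facing Hard stance: Concede gives 8, Hold firm gives -1. Proposed Concede is best. ✓
Country B (domestic pressure moderate), facing Hard stance: Concede gives 14, Hold firm gives 9. Proposed Concede is best. ✓
Country B (domestic pressure intense), facing Hard stance: Concede gives 12, Hold firm gives 8. Proposed Concede is best. ✓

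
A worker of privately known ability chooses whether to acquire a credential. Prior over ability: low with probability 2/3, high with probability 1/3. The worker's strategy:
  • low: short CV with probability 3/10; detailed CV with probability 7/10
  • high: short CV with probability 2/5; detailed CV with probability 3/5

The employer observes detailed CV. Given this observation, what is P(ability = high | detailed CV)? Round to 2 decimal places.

P(detailed CV) = (2/3)·(7/10) + (1/3)·(3/5) = 2/3
P(high | detailed CV) = ((1/3)·(3/5)) / (2/3) = (1/5) / (2/3) = 3/10

0.30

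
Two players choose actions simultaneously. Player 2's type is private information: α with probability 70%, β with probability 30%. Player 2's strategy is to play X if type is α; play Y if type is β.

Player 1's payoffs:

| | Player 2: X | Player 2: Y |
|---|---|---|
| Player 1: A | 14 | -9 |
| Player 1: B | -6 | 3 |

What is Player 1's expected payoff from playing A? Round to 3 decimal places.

7.100

E[A] = 0.7·14 + 0.3·(-9) = 9.8 + (-2.7) = 7.1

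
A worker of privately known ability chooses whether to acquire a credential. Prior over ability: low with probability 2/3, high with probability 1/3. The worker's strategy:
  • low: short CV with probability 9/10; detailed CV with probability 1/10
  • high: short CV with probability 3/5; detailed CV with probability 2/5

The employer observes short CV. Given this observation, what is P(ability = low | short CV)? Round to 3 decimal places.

0.750

P(short CV) = (2/3)·(9/10) + (1/3)·(3/5) = 4/5
P(low | short CV) = ((2/3)·(9/10)) / (4/5) = (3/5) / (4/5) = 3/4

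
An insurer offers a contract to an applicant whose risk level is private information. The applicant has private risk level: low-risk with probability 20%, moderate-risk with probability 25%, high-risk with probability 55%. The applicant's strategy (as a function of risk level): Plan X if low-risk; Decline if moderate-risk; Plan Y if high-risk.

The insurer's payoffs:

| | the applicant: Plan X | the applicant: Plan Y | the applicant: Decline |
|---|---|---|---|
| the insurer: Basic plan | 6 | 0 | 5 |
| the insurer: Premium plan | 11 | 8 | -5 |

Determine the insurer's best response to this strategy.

Premium plan

E[Basic plan] = 0.2·(6) + 0.25·(5) + 0.55·(0) = 2.45
E[Premium plan] = 0.2·(11) + 0.25·(-5) + 0.55·(8) = 5.35
Best response: Premium plan (5.35 is the largest).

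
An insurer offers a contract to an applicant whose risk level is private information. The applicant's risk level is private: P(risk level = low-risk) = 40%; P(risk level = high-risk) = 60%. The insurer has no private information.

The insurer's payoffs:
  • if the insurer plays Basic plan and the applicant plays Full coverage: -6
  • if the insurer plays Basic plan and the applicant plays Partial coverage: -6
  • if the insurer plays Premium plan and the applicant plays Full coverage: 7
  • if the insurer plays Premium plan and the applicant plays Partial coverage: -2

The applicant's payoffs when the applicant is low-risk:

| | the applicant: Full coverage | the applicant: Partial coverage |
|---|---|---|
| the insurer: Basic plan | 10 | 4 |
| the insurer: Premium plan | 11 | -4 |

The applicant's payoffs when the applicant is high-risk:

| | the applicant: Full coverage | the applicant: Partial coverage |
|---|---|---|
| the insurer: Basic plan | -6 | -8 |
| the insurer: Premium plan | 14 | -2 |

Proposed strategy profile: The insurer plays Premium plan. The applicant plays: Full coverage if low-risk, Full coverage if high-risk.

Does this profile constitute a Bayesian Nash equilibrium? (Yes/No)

Yes

The insurer plays Premium plan: E[Premium plan] = 0.4·(7) + 0.6·(7) = 7; E[Basic plan] = -6. Best-responding. ✓
The applicant (risk level low-risk), facing Premium plan: Full coverage gives 11, Partial coverage gives -4. Proposed Full coverage is best. ✓
The applicant (risk level high-risk), facing Premium plan: Full coverage gives 14, Partial coverage gives -2. Proposed Full coverage is best. ✓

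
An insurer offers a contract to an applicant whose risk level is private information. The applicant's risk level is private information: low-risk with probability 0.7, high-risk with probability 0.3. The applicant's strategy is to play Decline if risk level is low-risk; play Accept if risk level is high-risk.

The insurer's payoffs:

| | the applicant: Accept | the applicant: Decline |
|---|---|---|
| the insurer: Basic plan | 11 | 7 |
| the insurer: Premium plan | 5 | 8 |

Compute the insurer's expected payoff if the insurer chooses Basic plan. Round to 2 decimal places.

E[Basic plan] = 0.7·7 + 0.3·11 = 4.9 + 3.3 = 8.2

8.20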